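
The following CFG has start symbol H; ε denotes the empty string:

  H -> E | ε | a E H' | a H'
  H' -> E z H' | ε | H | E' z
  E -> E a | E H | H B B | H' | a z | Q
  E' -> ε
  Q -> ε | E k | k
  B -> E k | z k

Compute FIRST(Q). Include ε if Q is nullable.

Q -> ε contributes ε.
From Q -> E k: E nullable, take FIRST(E) ∪ {k} = { a, k, z }.
Q -> k contributes {k}.
Union: FIRST(Q) = { a, k, z, ε }.

{ a, k, z, ε }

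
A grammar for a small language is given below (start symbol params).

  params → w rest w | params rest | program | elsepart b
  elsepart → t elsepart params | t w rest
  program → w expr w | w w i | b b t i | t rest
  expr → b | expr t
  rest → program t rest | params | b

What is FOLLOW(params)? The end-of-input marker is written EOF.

{ EOF, b, t, w }

params is the start symbol, so EOF ∈ FOLLOW(params).
In params → params rest: add FIRST(rest) = { b, t, w }.
In elsepart → t elsepart params: params is at the end, add FOLLOW(elsepart) = { b, t, w }.
In rest → params: params is at the end, add FOLLOW(rest) = { EOF, b, t, w }.
Union: FOLLOW(params) = { EOF, b, t, w }.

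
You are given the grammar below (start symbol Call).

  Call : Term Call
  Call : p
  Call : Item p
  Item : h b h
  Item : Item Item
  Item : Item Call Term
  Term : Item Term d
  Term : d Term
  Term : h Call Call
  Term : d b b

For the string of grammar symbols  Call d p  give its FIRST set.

Add FIRST(Call) = { d, h, p }; Call is not nullable, stop.

{ d, h, p }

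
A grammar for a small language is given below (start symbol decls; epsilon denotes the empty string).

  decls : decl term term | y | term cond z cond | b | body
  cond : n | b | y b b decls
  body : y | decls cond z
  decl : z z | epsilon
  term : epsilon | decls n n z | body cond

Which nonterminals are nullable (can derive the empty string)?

Directly nullable (have an epsilon-production): decl, term.
decls : decl term term with every symbol nullable, so decls is nullable.
No other nonterminal has a production whose RHS symbols are all nullable.

{ decl, decls, term }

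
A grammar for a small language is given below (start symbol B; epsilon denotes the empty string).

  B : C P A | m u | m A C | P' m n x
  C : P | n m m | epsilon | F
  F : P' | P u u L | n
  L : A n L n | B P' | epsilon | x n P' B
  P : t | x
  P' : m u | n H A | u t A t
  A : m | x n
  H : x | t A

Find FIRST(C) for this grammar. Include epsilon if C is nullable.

From C : P: add FIRST(P) = { t, x }.
C : n m m contributes {n}.
C : epsilon contributes epsilon.
From C : F: add FIRST(F) = { m, n, t, u, x }.
Union: FIRST(C) = { m, n, t, u, x, epsilon }.

{ m, n, t, u, x, epsilon }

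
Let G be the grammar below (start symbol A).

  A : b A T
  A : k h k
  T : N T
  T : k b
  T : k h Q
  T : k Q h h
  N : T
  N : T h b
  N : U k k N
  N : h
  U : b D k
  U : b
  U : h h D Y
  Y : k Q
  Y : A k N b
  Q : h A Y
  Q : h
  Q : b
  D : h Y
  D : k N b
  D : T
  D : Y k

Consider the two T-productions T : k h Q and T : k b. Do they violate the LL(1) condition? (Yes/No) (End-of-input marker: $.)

Yes

FIRST(k h Q) = { k } and FIRST(k b) = { k }.
Both contain k, so the two alternatives are not disjoint — LL(1) conflict.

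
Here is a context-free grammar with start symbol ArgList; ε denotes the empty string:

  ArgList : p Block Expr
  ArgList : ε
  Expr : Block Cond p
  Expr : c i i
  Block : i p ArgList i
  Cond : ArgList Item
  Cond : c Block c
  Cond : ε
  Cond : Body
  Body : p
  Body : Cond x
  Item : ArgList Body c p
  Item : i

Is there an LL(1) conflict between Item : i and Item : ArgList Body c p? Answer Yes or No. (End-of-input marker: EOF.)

FIRST(i) = { i } and FIRST(ArgList Body c p) = { c, i, p, x }.
Both contain i, so the two alternatives are not disjoint — LL(1) conflict.

Yes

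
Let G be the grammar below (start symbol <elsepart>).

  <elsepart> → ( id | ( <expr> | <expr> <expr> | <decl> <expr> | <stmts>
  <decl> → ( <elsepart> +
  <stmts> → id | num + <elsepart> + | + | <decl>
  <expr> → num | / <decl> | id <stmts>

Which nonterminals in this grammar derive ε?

{ } (none)

No nonterminal has an empty production or an RHS whose symbols are all nullable.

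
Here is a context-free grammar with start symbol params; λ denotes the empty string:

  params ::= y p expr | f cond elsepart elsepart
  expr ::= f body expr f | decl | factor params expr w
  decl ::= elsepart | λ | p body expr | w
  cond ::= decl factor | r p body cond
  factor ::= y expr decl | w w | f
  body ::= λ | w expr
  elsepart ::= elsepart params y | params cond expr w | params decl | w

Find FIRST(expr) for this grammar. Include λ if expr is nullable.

expr ::= f body expr f contributes {f}.
From expr ::= decl: add FIRST(decl) = { f, p, w, y, λ } (including λ since decl is nullable).
From expr ::= factor params expr w: add FIRST(factor) = { f, w, y }.
Union: FIRST(expr) = { f, p, w, y, λ }.

{ f, p, w, y, λ }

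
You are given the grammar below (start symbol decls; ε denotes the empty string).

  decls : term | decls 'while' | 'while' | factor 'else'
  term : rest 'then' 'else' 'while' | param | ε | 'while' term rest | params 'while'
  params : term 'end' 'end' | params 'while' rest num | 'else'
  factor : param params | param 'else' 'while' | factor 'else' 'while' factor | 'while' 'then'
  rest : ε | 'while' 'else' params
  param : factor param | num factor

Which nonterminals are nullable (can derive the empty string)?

Directly nullable (have an ε-production): term, rest.
decls : term with every symbol nullable, so decls is nullable.
No other nonterminal has a production whose RHS symbols are all nullable.

{ decls, rest, term }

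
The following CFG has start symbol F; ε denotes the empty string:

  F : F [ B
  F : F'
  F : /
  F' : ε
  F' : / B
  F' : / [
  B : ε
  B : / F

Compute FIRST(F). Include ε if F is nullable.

{ /, [, ε }

From F : F [ B: F nullable, take FIRST(F) ∪ {[} = { /, [ }.
From F : F': add FIRST(F') = { /, ε } (including ε since F' is nullable).
F : / contributes {/}.
Union: FIRST(F) = { /, [, ε }.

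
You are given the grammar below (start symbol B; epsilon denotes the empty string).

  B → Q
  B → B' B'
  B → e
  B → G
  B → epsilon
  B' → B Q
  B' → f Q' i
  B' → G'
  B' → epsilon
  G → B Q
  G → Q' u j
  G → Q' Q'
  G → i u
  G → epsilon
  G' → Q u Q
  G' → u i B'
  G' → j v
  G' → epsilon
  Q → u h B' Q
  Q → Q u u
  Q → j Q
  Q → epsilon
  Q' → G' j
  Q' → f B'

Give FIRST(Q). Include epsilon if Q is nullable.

{ j, u, epsilon }

Q → u h B' Q contributes {u}.
From Q → Q u u: Q nullable, take FIRST(Q) ∪ {u} = { j, u }.
Q → j Q contributes {j}.
Q → epsilon contributes epsilon.
Union: FIRST(Q) = { j, u, epsilon }.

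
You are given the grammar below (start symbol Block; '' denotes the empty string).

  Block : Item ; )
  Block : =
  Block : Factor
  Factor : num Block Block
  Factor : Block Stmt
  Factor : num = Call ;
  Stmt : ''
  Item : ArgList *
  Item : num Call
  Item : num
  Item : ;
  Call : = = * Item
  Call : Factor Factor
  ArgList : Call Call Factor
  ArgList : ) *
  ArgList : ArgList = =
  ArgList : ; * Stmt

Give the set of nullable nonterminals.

{ Stmt }

Directly nullable (have an ''-production): Stmt.
No other nonterminal has a production whose RHS symbols are all nullable.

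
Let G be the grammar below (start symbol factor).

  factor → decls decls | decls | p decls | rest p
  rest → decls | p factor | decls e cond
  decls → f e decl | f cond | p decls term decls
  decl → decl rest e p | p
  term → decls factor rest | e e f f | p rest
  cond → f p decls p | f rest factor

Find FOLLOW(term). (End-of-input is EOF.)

{ f, p }

In decls → p decls term decls: add FIRST(decls) = { f, p }.
Union: FOLLOW(term) = { f, p }.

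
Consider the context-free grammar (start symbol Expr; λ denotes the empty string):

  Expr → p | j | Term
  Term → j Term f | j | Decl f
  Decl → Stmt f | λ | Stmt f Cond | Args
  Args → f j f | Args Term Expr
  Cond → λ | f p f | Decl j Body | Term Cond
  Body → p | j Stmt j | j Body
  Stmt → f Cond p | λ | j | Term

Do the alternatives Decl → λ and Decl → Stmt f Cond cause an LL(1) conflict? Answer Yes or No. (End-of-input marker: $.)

Yes

FIRST(λ) = { λ } and FIRST(Stmt f Cond) = { f, j }.
The first alternative is nullable and FOLLOW(Decl) = { f, j } shares f with FIRST of the second — conflict.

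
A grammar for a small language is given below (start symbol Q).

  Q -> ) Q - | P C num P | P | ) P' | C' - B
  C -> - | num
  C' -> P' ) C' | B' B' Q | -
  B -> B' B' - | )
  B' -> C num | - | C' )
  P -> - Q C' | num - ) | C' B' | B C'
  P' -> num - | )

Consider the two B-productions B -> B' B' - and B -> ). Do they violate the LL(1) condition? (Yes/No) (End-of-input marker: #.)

Yes

FIRST(B' B' -) = { ), -, num } and FIRST()) = { ) }.
Both contain ), so the two alternatives are not disjoint — LL(1) conflict.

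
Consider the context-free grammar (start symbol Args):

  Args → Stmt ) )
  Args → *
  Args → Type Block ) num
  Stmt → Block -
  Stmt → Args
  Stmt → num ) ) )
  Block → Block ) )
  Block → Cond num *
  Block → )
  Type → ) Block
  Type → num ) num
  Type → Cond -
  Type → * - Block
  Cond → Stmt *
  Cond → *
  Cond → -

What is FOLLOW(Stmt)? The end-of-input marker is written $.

In Args → Stmt ) ): add FIRST() )) = { ) }.
In Cond → Stmt *: add FIRST(*) = { * }.
Union: FOLLOW(Stmt) = { ), * }.

{ ), * }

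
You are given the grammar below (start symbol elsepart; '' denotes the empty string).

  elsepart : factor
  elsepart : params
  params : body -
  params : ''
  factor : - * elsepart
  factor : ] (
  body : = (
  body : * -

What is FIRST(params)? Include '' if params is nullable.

{ *, =, '' }

From params : body -: add FIRST(body) = { *, = }.
params : '' contributes ''.
Union: FIRST(params) = { *, =, '' }.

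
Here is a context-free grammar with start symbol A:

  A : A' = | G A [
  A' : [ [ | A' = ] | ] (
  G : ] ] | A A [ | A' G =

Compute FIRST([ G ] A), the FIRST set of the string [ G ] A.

{ [ }

[ is a terminal; add {[} and stop.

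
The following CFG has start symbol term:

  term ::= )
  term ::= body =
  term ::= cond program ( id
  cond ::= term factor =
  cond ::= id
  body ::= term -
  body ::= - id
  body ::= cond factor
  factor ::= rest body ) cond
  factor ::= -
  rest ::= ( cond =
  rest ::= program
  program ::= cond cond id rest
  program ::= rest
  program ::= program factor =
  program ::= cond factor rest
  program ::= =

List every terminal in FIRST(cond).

From cond ::= term factor =: add FIRST(term) = { ), -, id }.
cond ::= id contributes {id}.
Union: FIRST(cond) = { ), -, id }.

{ ), -, id }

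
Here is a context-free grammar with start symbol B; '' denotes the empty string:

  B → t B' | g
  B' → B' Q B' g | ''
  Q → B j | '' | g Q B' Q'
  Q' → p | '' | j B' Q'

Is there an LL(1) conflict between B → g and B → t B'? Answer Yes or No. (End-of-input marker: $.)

No

FIRST(g) = { g } and FIRST(t B') = { t }.
The FIRST sets are disjoint and neither alternative is nullable — no conflict.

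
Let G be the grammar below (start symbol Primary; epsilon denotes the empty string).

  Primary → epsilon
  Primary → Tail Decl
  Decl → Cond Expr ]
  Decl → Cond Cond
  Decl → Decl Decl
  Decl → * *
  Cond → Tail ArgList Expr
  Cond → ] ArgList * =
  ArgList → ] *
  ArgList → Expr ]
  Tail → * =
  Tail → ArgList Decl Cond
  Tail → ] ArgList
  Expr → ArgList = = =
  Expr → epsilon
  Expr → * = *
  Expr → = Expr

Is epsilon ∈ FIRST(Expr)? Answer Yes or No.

Expr has an epsilon-production, so Expr ⇒ epsilon.

Yes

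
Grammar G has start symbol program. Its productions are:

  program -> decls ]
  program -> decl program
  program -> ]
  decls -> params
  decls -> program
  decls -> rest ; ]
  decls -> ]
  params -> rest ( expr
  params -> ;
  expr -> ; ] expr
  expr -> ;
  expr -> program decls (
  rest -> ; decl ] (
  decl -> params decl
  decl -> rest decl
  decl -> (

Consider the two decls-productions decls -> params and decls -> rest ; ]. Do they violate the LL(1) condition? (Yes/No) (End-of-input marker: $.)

FIRST(params) = { ; } and FIRST(rest ; ]) = { ; }.
Both contain ;, so the two alternatives are not disjoint — LL(1) conflict.

Yes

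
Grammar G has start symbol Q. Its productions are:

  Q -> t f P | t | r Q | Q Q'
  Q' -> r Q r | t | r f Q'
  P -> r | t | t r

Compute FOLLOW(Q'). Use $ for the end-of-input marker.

{ $, r, t }

In Q -> Q Q': Q' is at the end, add FOLLOW(Q) = { $, r, t }.
In Q' -> r f Q': Q' is at the end, add FOLLOW(Q') = { $, r, t }.
Union: FOLLOW(Q') = { $, r, t }.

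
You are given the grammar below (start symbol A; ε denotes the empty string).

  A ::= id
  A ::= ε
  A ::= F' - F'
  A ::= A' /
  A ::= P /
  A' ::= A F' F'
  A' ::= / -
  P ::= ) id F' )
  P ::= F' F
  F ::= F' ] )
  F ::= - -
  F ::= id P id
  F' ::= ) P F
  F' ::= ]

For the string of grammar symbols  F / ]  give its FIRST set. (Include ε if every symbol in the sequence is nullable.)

{ ), -, ], id }

Add FIRST(F) = { ), -, ], id }; F is not nullable, stop.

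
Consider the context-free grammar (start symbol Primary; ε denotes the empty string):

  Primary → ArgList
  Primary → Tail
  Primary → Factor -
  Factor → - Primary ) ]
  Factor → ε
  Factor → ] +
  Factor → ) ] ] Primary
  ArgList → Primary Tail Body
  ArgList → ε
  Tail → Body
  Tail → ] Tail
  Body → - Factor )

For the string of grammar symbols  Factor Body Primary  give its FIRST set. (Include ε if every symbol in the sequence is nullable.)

{ ), -, ] }

Add FIRST(Factor)\{ε} = { ), -, ] }; Factor is nullable, continue.
Add FIRST(Body) = { - }; Body is not nullable, stop.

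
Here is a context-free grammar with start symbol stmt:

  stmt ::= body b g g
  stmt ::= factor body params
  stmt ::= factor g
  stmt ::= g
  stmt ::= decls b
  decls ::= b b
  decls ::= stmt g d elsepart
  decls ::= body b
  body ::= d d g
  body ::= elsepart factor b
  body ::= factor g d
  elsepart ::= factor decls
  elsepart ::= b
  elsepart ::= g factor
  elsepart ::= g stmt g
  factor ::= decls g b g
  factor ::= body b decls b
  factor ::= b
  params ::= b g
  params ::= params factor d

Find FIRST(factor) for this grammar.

{ b, d, g }

From factor ::= decls g b g: add FIRST(decls) = { b, d, g }.
From factor ::= body b decls b: add FIRST(body) = { b, d, g }.
factor ::= b contributes {b}.
Union: FIRST(factor) = { b, d, g }.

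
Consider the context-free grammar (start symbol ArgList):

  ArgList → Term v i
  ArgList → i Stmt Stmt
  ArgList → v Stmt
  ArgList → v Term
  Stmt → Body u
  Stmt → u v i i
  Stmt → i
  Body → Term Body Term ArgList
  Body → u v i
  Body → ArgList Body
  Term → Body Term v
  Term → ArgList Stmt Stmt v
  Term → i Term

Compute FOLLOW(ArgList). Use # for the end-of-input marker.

{ #, i, u, v }

ArgList is the start symbol, so # ∈ FOLLOW(ArgList).
In Body → Term Body Term ArgList: ArgList is at the end, add FOLLOW(Body) = { i, u, v }.
In Body → ArgList Body: add FIRST(Body) = { i, u, v }.
In Term → ArgList Stmt Stmt v: add FIRST(Stmt Stmt v) = { i, u, v }.
Union: FOLLOW(ArgList) = { #, i, u, v }.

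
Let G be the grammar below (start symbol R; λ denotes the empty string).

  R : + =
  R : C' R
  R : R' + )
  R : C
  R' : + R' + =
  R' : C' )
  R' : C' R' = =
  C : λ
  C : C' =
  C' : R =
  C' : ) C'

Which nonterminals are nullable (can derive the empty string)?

Directly nullable (have an λ-production): C.
R : C with every symbol nullable, so R is nullable.
No other nonterminal has a production whose RHS symbols are all nullable.

{ C, R }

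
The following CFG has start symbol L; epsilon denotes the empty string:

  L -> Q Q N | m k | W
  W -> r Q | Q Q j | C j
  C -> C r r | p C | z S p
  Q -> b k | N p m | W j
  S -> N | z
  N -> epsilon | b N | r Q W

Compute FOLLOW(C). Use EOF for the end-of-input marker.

In W -> C j: add FIRST(j) = { j }.
In C -> C r r: add FIRST(r r) = { r }.
In C -> p C: C is at the end, add FOLLOW(C) = { j, r }.
Union: FOLLOW(C) = { j, r }.

{ j, r }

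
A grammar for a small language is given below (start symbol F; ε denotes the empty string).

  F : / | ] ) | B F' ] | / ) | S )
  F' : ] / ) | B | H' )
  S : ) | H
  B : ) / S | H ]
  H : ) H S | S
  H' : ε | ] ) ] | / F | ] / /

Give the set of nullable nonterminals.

Directly nullable (have an ε-production): H'.
No other nonterminal has a production whose RHS symbols are all nullable.

{ H' }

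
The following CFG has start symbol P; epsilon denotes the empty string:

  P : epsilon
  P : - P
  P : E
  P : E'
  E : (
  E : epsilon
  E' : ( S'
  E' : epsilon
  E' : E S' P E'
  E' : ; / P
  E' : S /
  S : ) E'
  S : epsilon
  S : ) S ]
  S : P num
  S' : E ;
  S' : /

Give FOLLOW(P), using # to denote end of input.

{ #, (, ), -, /, ;, ], num }

P is the start symbol, so # ∈ FOLLOW(P).
In P : - P: P is at the end, add FOLLOW(P) = { #, (, ), -, /, ;, ], num }.
In E' : E S' P E': add FIRST(E')\{epsilon} = { (, ), -, /, ;, num }.
  Since E' is nullable, also add FOLLOW(E') = { #, (, ), -, /, ;, ], num }.
In E' : ; / P: P is at the end, add FOLLOW(E') = { #, (, ), -, /, ;, ], num }.
In S : P num: add FIRST(num) = { num }.
Union: FOLLOW(P) = { #, (, ), -, /, ;, ], num }.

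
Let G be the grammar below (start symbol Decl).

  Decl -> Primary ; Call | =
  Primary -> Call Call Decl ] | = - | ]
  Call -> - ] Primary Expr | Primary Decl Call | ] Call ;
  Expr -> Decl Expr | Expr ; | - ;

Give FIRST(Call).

Call -> - ] Primary Expr contributes {-}.
From Call -> Primary Decl Call: add FIRST(Primary) = { -, =, ] }.
Call -> ] Call ; contributes {]}.
Union: FIRST(Call) = { -, =, ] }.

{ -, =, ] }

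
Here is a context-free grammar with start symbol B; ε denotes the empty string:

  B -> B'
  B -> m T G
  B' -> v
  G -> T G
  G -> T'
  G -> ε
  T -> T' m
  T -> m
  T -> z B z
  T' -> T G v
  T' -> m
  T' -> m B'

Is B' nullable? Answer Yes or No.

No

Nullable nonterminals: G.
No production of B' has an RHS whose symbols are all nullable, so B' is not nullable.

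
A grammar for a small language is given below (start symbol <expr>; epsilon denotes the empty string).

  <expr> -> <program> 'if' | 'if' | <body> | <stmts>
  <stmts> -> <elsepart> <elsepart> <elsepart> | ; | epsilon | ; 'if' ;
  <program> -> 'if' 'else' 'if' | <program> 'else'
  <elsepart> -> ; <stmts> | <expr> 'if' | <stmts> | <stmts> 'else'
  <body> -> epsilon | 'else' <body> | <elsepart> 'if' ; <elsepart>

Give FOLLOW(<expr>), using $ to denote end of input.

<expr> is the start symbol, so $ ∈ FOLLOW(<expr>).
In <elsepart> -> <expr> 'if': add FIRST('if') = { 'if' }.
Union: FOLLOW(<expr>) = { $, 'if' }.

{ $, 'if' }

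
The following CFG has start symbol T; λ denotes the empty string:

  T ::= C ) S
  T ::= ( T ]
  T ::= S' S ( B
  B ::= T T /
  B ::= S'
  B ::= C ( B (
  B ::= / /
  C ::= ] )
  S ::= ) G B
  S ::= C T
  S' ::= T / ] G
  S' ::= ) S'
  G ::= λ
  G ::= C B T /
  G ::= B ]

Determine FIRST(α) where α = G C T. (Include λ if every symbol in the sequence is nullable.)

Add FIRST(G)\{λ} = { (, ), /, ] }; G is nullable, continue.
Add FIRST(C) = { ] }; C is not nullable, stop.

{ (, ), /, ] }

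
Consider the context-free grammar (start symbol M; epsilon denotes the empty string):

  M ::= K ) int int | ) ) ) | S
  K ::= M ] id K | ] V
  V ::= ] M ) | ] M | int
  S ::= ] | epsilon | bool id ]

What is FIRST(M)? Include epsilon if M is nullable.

From M ::= K ) int int: add FIRST(K) = { ), ], bool }.
M ::= ) ) ) contributes {)}.
From M ::= S: add FIRST(S) = { ], bool, epsilon } (including epsilon since S is nullable).
Union: FIRST(M) = { ), ], bool, epsilon }.

{ ), ], bool, epsilon }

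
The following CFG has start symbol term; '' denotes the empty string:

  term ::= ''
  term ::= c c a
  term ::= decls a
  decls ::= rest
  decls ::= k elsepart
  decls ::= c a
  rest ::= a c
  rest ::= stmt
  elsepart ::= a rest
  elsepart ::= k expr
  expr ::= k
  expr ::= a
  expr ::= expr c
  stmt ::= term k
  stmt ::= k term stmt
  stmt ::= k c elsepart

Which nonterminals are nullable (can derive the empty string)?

{ term }

Directly nullable (have an ''-production): term.
No other nonterminal has a production whose RHS symbols are all nullable.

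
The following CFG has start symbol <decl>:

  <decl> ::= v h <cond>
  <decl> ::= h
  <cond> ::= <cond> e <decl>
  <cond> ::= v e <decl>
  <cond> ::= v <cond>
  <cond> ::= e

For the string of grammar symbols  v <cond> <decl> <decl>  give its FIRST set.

v is a terminal; add {v} and stop.

{ v }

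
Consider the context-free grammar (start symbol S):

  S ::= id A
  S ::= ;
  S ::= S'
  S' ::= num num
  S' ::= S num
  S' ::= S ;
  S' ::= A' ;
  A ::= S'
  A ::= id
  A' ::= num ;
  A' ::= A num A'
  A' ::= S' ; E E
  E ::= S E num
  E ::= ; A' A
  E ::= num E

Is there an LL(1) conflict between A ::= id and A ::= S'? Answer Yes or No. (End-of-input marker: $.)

Yes

FIRST(id) = { id } and FIRST(S') = { ;, id, num }.
Both contain id, so the two alternatives are not disjoint — LL(1) conflict.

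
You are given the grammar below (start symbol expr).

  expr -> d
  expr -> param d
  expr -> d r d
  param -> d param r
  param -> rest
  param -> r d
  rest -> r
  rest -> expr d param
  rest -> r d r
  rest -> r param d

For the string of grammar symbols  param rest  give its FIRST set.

{ d, r }

Add FIRST(param) = { d, r }; param is not nullable, stop.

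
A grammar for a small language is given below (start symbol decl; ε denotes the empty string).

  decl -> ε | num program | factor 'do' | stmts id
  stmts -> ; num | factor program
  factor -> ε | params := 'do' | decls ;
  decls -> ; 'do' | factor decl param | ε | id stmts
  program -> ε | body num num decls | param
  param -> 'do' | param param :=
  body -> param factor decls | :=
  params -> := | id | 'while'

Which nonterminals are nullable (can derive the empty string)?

{ decl, decls, factor, program, stmts }

Directly nullable (have an ε-production): decl, factor, decls, program.
stmts -> factor program with every symbol nullable, so stmts is nullable.
No other nonterminal has a production whose RHS symbols are all nullable.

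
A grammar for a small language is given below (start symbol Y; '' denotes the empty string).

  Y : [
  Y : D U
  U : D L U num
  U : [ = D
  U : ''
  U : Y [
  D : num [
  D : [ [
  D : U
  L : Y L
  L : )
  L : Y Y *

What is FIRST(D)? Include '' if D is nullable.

{ ), *, [, num, '' }

D : num [ contributes {num}.
D : [ [ contributes {[}.
From D : U: add FIRST(U) = { ), *, [, num, '' } (including '' since U is nullable).
Union: FIRST(D) = { ), *, [, num, '' }.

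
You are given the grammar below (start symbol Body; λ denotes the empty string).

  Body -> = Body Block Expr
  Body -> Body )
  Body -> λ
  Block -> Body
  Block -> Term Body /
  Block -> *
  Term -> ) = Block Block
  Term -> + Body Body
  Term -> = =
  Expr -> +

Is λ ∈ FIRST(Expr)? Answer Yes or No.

Nullable nonterminals: Block, Body.
No production of Expr has an RHS whose symbols are all nullable, so Expr is not nullable.

No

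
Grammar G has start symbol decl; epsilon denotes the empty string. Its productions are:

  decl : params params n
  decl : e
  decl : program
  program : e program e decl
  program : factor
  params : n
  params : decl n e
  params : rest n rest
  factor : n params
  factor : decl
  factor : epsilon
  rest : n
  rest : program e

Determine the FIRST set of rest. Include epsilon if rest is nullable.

{ e, n }

rest : n contributes {n}.
From rest : program e: program nullable, take FIRST(program) ∪ {e} = { e, n }.
Union: FIRST(rest) = { e, n }.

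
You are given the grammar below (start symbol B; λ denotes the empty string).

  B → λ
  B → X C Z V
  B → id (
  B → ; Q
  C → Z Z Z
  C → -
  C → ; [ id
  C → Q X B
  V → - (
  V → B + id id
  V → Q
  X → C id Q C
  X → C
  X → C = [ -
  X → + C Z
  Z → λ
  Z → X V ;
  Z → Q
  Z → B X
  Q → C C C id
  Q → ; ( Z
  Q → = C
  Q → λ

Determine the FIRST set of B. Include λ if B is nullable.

{ +, -, ;, =, id, λ }

B → λ contributes λ.
From B → X C Z V: X, C, Z, V nullable, take FIRST(X) ∪ FIRST(C) ∪ FIRST(Z) ∪ FIRST(V) = { +, -, ;, =, id }; also λ since the whole RHS is nullable.
B → id ( contributes {id}.
B → ; Q contributes {;}.
Union: FIRST(B) = { +, -, ;, =, id, λ }.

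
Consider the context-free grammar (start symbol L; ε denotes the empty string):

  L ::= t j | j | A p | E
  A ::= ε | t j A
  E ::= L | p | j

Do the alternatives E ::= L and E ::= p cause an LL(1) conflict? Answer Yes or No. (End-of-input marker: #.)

FIRST(L) = { j, p, t } and FIRST(p) = { p }.
Both contain p, so the two alternatives are not disjoint — LL(1) conflict.

Yes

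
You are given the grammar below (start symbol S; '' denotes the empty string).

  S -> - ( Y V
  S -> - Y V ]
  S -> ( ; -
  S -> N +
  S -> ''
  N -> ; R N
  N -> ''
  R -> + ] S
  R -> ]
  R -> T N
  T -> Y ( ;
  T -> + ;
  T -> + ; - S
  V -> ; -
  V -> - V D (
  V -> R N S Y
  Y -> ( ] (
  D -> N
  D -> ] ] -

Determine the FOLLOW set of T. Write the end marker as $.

In R -> T N: add FIRST(N)\{''} = { ; }.
  Since N is nullable, also add FOLLOW(R) = { (, +, -, ; }.
Union: FOLLOW(T) = { (, +, -, ; }.

{ (, +, -, ; }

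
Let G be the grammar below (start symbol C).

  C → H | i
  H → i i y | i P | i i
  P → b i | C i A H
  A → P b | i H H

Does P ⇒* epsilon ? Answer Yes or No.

No nonterminal in this grammar is nullable.
No production of P has an RHS whose symbols are all nullable, so P is not nullable.

No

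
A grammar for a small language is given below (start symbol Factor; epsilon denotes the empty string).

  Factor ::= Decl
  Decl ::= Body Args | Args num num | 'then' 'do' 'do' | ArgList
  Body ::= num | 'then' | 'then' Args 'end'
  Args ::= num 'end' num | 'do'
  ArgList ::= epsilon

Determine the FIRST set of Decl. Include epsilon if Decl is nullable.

From Decl ::= Body Args: add FIRST(Body) = { 'then', num }.
From Decl ::= Args num num: add FIRST(Args) = { 'do', num }.
Decl ::= 'then' 'do' 'do' contributes {'then'}.
From Decl ::= ArgList: add FIRST(ArgList) = { epsilon } (including epsilon since ArgList is nullable).
Union: FIRST(Decl) = { 'do', 'then', num, epsilon }.

{ 'do', 'then', num, epsilon }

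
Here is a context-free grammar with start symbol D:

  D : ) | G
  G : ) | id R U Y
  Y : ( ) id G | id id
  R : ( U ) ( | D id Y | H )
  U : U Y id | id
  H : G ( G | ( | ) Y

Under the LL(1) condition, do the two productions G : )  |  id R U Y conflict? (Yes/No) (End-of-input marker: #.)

No

FIRST()) = { ) } and FIRST(id R U Y) = { id }.
The FIRST sets are disjoint and neither alternative is nullable — no conflict.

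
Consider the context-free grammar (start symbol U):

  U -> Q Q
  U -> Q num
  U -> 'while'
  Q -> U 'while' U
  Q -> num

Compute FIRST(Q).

From Q -> U 'while' U: add FIRST(U) = { 'while', num }.
Q -> num contributes {num}.
Union: FIRST(Q) = { 'while', num }.

{ 'while', num }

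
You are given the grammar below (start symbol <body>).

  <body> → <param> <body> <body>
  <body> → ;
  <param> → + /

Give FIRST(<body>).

From <body> → <param> <body> <body>: add FIRST(<param>) = { + }.
<body> → ; contributes {;}.
Union: FIRST(<body>) = { +, ; }.

{ +, ; }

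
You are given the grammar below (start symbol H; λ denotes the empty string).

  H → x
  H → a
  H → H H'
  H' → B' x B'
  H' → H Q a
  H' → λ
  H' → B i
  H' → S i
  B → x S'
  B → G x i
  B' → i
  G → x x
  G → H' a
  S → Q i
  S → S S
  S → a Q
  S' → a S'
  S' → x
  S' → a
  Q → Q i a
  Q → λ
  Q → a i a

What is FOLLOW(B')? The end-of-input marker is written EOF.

{ EOF, a, i, x }

In H' → B' x B': add FIRST(x B') = { x }.
In H' → B' x B': B' is at the end, add FOLLOW(H') = { EOF, a, i, x }.
Union: FOLLOW(B') = { EOF, a, i, x }.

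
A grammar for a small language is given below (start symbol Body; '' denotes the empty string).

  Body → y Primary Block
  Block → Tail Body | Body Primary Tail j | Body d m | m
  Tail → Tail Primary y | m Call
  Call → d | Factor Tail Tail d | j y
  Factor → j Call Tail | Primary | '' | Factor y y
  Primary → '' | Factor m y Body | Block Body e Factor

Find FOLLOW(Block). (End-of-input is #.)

In Body → y Primary Block: Block is at the end, add FOLLOW(Body) = { #, d, e, j, m, y }.
In Primary → Block Body e Factor: add FIRST(Body e Factor) = { y }.
Union: FOLLOW(Block) = { #, d, e, j, m, y }.

{ #, d, e, j, m, y }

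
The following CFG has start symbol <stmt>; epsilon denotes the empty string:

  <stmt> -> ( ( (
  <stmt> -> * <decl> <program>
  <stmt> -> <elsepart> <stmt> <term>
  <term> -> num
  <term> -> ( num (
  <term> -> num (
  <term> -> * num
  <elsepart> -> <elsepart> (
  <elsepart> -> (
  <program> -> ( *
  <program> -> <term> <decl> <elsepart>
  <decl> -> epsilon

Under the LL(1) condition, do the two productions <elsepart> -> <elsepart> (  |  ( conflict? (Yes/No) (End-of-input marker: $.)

FIRST(<elsepart> () = { ( } and FIRST(() = { ( }.
Both contain (, so the two alternatives are not disjoint — LL(1) conflict.

Yes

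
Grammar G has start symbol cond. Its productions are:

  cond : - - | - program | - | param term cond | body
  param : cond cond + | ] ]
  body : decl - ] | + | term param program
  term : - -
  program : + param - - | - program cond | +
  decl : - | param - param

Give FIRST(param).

{ +, -, ] }

From param : cond cond +: add FIRST(cond) = { +, -, ] }.
param : ] ] contributes {]}.
Union: FIRST(param) = { +, -, ] }.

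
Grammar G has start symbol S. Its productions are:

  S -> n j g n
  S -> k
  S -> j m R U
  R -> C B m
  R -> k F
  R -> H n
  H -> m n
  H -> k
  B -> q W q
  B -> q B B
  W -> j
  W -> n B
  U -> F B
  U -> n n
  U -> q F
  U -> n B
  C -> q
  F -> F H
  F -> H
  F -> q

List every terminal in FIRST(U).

From U -> F B: add FIRST(F) = { k, m, q }.
U -> n n contributes {n}.
U -> q F contributes {q}.
U -> n B contributes {n}.
Union: FIRST(U) = { k, m, n, q }.

{ k, m, n, q }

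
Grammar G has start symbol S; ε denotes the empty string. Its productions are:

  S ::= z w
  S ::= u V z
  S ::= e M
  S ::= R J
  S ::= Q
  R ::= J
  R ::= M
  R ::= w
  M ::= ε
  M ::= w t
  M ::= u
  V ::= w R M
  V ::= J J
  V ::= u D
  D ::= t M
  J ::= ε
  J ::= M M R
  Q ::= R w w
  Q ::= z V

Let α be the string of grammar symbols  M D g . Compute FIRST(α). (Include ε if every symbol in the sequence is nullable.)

{ t, u, w }

Add FIRST(M)\{ε} = { u, w }; M is nullable, continue.
Add FIRST(D) = { t }; D is not nullable, stop.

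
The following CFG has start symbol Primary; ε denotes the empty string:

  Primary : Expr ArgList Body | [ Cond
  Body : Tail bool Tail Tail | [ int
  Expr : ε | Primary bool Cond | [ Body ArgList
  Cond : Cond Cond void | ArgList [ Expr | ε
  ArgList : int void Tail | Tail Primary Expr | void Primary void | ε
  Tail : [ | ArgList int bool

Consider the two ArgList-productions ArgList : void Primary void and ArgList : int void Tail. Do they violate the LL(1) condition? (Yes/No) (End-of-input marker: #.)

FIRST(void Primary void) = { void } and FIRST(int void Tail) = { int }.
The FIRST sets are disjoint and neither alternative is nullable — no conflict.

No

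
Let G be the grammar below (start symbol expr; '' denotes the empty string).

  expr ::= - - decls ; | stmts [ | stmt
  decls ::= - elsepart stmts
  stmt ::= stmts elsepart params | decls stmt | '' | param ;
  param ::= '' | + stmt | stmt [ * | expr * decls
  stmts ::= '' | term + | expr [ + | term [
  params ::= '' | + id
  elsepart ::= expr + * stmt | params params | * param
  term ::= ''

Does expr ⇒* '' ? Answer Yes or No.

Yes

expr ::= stmt and each of stmt is nullable, so expr ⇒* ''.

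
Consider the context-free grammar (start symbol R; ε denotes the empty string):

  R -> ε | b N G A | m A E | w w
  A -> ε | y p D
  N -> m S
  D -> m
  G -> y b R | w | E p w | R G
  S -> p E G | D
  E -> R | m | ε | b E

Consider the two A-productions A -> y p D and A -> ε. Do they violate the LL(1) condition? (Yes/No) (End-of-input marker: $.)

Yes

FIRST(y p D) = { y } and FIRST(ε) = { ε }.
The second alternative is nullable and FOLLOW(A) = { $, b, m, p, w, y } shares y with FIRST of the first — conflict.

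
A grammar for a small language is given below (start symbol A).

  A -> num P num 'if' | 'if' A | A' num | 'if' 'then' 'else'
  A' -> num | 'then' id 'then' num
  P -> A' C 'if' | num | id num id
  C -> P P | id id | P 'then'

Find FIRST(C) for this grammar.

From C -> P P: add FIRST(P) = { 'then', id, num }.
C -> id id contributes {id}.
From C -> P 'then': add FIRST(P) = { 'then', id, num }.
Union: FIRST(C) = { 'then', id, num }.

{ 'then', id, num }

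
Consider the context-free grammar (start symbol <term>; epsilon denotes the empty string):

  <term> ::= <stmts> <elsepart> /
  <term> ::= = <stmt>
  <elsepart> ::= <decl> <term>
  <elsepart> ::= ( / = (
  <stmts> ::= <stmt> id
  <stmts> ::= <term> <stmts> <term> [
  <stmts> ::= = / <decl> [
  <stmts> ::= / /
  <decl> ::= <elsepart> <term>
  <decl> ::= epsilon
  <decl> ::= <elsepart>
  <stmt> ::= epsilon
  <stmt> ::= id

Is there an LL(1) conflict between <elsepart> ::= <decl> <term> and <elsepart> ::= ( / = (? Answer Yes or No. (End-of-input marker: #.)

FIRST(<decl> <term>) = { (, /, =, id } and FIRST(( / = () = { ( }.
Both contain (, so the two alternatives are not disjoint — LL(1) conflict.

Yes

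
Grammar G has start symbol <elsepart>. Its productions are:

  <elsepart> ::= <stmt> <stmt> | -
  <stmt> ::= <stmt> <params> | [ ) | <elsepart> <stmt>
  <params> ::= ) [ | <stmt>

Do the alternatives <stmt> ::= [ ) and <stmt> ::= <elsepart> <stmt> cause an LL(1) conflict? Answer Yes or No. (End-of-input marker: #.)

Yes

FIRST([ )) = { [ } and FIRST(<elsepart> <stmt>) = { -, [ }.
Both contain [, so the two alternatives are not disjoint — LL(1) conflict.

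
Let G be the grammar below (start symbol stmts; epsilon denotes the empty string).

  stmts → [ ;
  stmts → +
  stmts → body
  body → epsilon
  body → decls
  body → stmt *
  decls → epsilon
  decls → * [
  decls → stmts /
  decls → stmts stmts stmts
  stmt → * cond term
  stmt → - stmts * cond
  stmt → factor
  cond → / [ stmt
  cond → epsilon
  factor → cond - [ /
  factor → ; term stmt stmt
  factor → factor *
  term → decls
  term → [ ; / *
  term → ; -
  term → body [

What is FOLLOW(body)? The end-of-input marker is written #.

{ #, *, +, -, /, ;, [ }

In stmts → body: body is at the end, add FOLLOW(stmts) = { #, *, +, -, /, ;, [ }.
In term → body [: add FIRST([) = { [ }.
Union: FOLLOW(body) = { #, *, +, -, /, ;, [ }.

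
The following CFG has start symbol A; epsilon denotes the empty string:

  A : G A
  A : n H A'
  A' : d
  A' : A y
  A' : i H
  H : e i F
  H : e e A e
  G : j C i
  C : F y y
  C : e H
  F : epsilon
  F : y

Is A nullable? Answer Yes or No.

No

Nullable nonterminals: F.
No production of A has an RHS whose symbols are all nullable, so A is not nullable.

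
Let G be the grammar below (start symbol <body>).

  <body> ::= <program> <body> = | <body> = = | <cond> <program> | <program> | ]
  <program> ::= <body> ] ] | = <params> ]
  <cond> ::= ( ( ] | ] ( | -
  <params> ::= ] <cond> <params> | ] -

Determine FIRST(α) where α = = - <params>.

{ = }

= is a terminal; add {=} and stop.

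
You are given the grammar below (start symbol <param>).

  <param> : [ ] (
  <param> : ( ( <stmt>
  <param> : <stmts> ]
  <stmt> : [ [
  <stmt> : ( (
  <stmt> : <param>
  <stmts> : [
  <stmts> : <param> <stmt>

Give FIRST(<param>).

{ (, [ }

<param> : [ ] ( contributes {[}.
<param> : ( ( <stmt> contributes {(}.
From <param> : <stmts> ]: add FIRST(<stmts>) = { (, [ }.
Union: FIRST(<param>) = { (, [ }.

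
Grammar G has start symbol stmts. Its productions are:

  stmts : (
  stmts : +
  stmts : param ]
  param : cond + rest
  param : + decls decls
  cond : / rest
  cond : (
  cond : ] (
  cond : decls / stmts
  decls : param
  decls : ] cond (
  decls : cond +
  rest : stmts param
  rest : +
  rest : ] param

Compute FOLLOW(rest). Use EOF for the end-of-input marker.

{ (, +, /, ] }

In param : cond + rest: rest is at the end, add FOLLOW(param) = { (, +, /, ] }.
In cond : / rest: rest is at the end, add FOLLOW(cond) = { (, + }.
Union: FOLLOW(rest) = { (, +, /, ] }.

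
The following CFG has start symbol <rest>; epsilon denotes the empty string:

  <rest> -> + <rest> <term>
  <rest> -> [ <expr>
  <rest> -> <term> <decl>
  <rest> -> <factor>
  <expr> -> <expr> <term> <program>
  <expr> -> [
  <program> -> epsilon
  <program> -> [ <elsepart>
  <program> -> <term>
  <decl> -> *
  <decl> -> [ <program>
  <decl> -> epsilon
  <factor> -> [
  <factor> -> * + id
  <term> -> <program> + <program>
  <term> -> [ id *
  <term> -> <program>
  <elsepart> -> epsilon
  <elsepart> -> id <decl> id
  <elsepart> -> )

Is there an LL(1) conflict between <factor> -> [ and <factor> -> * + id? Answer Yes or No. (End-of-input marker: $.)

FIRST([) = { [ } and FIRST(* + id) = { * }.
The FIRST sets are disjoint and neither alternative is nullable — no conflict.

No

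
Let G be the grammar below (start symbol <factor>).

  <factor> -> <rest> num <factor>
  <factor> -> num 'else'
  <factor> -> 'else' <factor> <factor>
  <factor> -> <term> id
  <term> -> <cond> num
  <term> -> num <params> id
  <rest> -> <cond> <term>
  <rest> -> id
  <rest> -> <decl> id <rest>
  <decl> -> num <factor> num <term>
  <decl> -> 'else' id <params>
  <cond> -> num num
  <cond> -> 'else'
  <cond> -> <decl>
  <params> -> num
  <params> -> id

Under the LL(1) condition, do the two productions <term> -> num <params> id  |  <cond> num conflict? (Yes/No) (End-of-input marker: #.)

Yes

FIRST(num <params> id) = { num } and FIRST(<cond> num) = { 'else', num }.
Both contain num, so the two alternatives are not disjoint — LL(1) conflict.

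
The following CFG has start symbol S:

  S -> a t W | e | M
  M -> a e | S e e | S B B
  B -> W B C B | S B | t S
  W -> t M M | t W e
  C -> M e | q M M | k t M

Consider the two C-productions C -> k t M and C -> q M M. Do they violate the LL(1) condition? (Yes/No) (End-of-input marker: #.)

No

FIRST(k t M) = { k } and FIRST(q M M) = { q }.
The FIRST sets are disjoint and neither alternative is nullable — no conflict.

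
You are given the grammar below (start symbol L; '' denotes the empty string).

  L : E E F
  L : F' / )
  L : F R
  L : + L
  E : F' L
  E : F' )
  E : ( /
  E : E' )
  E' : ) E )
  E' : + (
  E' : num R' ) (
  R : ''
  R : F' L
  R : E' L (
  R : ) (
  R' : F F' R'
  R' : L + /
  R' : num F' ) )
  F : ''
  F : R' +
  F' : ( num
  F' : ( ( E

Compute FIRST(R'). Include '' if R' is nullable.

{ (, ), +, num }

From R' : F F' R': F nullable, take FIRST(F) ∪ FIRST(F') = { (, ), +, num }.
From R' : L + /: L nullable, take FIRST(L) ∪ {+} = { (, ), +, num }.
R' : num F' ) ) contributes {num}.
Union: FIRST(R') = { (, ), +, num }.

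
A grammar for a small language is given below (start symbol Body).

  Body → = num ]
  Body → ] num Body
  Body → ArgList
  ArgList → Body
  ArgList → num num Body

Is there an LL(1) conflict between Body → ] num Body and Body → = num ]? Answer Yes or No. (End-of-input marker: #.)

FIRST(] num Body) = { ] } and FIRST(= num ]) = { = }.
The FIRST sets are disjoint and neither alternative is nullable — no conflict.

No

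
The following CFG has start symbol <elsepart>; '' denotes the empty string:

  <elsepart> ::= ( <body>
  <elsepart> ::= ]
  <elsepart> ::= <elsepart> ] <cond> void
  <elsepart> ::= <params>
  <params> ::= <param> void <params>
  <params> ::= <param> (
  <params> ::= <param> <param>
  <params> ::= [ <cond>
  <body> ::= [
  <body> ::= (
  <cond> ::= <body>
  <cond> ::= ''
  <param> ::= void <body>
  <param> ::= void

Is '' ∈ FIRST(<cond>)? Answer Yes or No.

Yes

<cond> has an ''-production, so <cond> ⇒ ''.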